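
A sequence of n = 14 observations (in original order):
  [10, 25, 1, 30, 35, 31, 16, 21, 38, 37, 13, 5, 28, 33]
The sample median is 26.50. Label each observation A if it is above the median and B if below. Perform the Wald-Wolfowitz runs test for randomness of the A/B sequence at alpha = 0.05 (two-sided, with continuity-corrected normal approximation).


Step 1: Compute median = 26.50; label A = above, B = below.
Labels in order: BBBAAABBAABBAA  (n_A = 7, n_B = 7)
Step 2: Count runs R = 6.
Step 3: Under H0 (random ordering), E[R] = 2*n_A*n_B/(n_A+n_B) + 1 = 2*7*7/14 + 1 = 8.0000.
        Var[R] = 2*n_A*n_B*(2*n_A*n_B - n_A - n_B) / ((n_A+n_B)^2 * (n_A+n_B-1)) = 8232/2548 = 3.2308.
        SD[R] = 1.7974.
Step 4: Continuity-corrected z = (R + 0.5 - E[R]) / SD[R] = (6 + 0.5 - 8.0000) / 1.7974 = -0.8345.
Step 5: Two-sided p-value via normal approximation = 2*(1 - Phi(|z|)) = 0.403986.
Step 6: alpha = 0.05. fail to reject H0.

R = 6, z = -0.8345, p = 0.403986, fail to reject H0.


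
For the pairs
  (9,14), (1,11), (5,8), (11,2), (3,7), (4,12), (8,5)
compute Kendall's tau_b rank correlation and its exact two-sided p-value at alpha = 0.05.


Step 1: Enumerate the 21 unordered pairs (i,j) with i<j and classify each by sign(x_j-x_i) * sign(y_j-y_i).
  (1,2):dx=-8,dy=-3->C; (1,3):dx=-4,dy=-6->C; (1,4):dx=+2,dy=-12->D; (1,5):dx=-6,dy=-7->C
  (1,6):dx=-5,dy=-2->C; (1,7):dx=-1,dy=-9->C; (2,3):dx=+4,dy=-3->D; (2,4):dx=+10,dy=-9->D
  (2,5):dx=+2,dy=-4->D; (2,6):dx=+3,dy=+1->C; (2,7):dx=+7,dy=-6->D; (3,4):dx=+6,dy=-6->D
  (3,5):dx=-2,dy=-1->C; (3,6):dx=-1,dy=+4->D; (3,7):dx=+3,dy=-3->D; (4,5):dx=-8,dy=+5->D
  (4,6):dx=-7,dy=+10->D; (4,7):dx=-3,dy=+3->D; (5,6):dx=+1,dy=+5->C; (5,7):dx=+5,dy=-2->D
  (6,7):dx=+4,dy=-7->D
Step 2: C = 8, D = 13, total pairs = 21.
Step 3: tau = (C - D)/(n(n-1)/2) = (8 - 13)/21 = -0.238095.
Step 4: Exact two-sided p-value (enumerate n! = 5040 permutations of y under H0): p = 0.561905.
Step 5: alpha = 0.05. fail to reject H0.

tau_b = -0.2381 (C=8, D=13), p = 0.561905, fail to reject H0.


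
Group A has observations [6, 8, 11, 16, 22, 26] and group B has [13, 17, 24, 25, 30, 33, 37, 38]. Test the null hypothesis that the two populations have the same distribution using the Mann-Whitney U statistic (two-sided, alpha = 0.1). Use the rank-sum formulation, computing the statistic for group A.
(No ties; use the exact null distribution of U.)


Step 1: Combine and sort all 14 observations; assign midranks.
sorted (value, group): (6,X), (8,X), (11,X), (13,Y), (16,X), (17,Y), (22,X), (24,Y), (25,Y), (26,X), (30,Y), (33,Y), (37,Y), (38,Y)
ranks: 6->1, 8->2, 11->3, 13->4, 16->5, 17->6, 22->7, 24->8, 25->9, 26->10, 30->11, 33->12, 37->13, 38->14
Step 2: Rank sum for X: R1 = 1 + 2 + 3 + 5 + 7 + 10 = 28.
Step 3: U_X = R1 - n1(n1+1)/2 = 28 - 6*7/2 = 28 - 21 = 7.
       U_Y = n1*n2 - U_X = 48 - 7 = 41.
Step 4: No ties, so the exact null distribution of U (based on enumerating the C(14,6) = 3003 equally likely rank assignments) gives the two-sided p-value.
Step 5: p-value = 0.029304; compare to alpha = 0.1. reject H0.

U_X = 7, p = 0.029304, reject H0 at alpha = 0.1.


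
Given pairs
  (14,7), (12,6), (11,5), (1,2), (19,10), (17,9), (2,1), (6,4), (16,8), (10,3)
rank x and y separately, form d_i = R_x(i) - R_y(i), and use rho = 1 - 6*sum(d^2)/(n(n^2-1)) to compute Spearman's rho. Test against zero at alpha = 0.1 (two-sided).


Step 1: Rank x and y separately (midranks; no ties here).
rank(x): 14->7, 12->6, 11->5, 1->1, 19->10, 17->9, 2->2, 6->3, 16->8, 10->4
rank(y): 7->7, 6->6, 5->5, 2->2, 10->10, 9->9, 1->1, 4->4, 8->8, 3->3
Step 2: d_i = R_x(i) - R_y(i); compute d_i^2.
  (7-7)^2=0, (6-6)^2=0, (5-5)^2=0, (1-2)^2=1, (10-10)^2=0, (9-9)^2=0, (2-1)^2=1, (3-4)^2=1, (8-8)^2=0, (4-3)^2=1
sum(d^2) = 4.
Step 3: rho = 1 - 6*4 / (10*(10^2 - 1)) = 1 - 24/990 = 0.975758.
Step 4: Under H0, t = rho * sqrt((n-2)/(1-rho^2)) = 12.6105 ~ t(8).
Step 5: Two-sided p-value from the t-distribution with 8 df = 0.000001.
Step 6: alpha = 0.1. reject H0.

rho = 0.9758, p = 0.000001, reject H0 at alpha = 0.1.


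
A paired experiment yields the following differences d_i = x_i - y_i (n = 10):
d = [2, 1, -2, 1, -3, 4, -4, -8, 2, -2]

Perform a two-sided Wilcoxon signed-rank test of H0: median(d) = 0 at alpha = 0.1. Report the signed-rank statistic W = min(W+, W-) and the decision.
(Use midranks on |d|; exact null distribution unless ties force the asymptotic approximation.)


Step 1: Drop any zero differences (none here) and take |d_i|.
|d| = [2, 1, 2, 1, 3, 4, 4, 8, 2, 2]
Step 2: Midrank |d_i| (ties get averaged ranks).
ranks: |2|->4.5, |1|->1.5, |2|->4.5, |1|->1.5, |3|->7, |4|->8.5, |4|->8.5, |8|->10, |2|->4.5, |2|->4.5
Step 3: Attach original signs; sum ranks with positive sign and with negative sign.
W+ = 4.5 + 1.5 + 1.5 + 8.5 + 4.5 = 20.5
W- = 4.5 + 7 + 8.5 + 10 + 4.5 = 34.5
(Check: W+ + W- = 55 should equal n(n+1)/2 = 55.)
Step 4: Test statistic W = min(W+, W-) = 20.5.
Step 5: Ties in |d|, so use the tie-corrected normal approximation.
        E[W] = n(n+1)/4 = 10*11/4 = 27.5.
        Tie groups: |d|=1 (t=2), |d|=2 (t=4), |d|=4 (t=2); sum(t^3 - t) = 72.
        Var[W] = n(n+1)(2n+1)/24 - sum(t^3-t)/48 = 2310/24 - 72/48 = 94.75.
        z = (W - E[W]) / sqrt(Var[W]) = (20.5 - 27.5) / 9.7340 = -0.7191.
        Two-sided p = 2*Phi(z) = 0.472060.
Step 6: alpha = 0.1. fail to reject H0.

W+ = 20.5, W- = 34.5, W = min = 20.5, p = 0.472060, fail to reject H0.


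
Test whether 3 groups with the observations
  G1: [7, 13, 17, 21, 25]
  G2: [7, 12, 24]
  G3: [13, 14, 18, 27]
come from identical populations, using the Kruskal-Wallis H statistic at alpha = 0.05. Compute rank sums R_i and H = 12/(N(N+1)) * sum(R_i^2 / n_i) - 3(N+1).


Step 1: Combine all N = 12 observations and assign midranks.
sorted (value, group, rank): (7,G1,1.5), (7,G2,1.5), (12,G2,3), (13,G1,4.5), (13,G3,4.5), (14,G3,6), (17,G1,7), (18,G3,8), (21,G1,9), (24,G2,10), (25,G1,11), (27,G3,12)
Step 2: Sum ranks within each group.
R_1 = 33 (n_1 = 5)
R_2 = 14.5 (n_2 = 3)
R_3 = 30.5 (n_3 = 4)
Step 3: H = 12/(N(N+1)) * sum(R_i^2/n_i) - 3(N+1)
     = 12/(12*13) * (33^2/5 + 14.5^2/3 + 30.5^2/4) - 3*13
     = 0.076923 * 520.446 - 39
     = 1.034295.
Step 4: Ties present; correction factor C = 1 - 12/(12^3 - 12) = 0.993007. Corrected H = 1.034295 / 0.993007 = 1.041579.
Step 5: Under H0, H ~ chi^2(2); p-value = 0.594051.
Step 6: alpha = 0.05. fail to reject H0.

H = 1.0416, df = 2, p = 0.594051, fail to reject H0.


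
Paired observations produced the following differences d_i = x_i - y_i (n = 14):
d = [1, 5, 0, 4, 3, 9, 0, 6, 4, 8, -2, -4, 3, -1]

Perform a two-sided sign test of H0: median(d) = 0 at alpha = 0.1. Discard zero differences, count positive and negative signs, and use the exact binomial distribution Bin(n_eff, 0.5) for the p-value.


Step 1: Discard zero differences. Original n = 14; n_eff = number of nonzero differences = 12.
Nonzero differences (with sign): +1, +5, +4, +3, +9, +6, +4, +8, -2, -4, +3, -1
Step 2: Count signs: positive = 9, negative = 3.
Step 3: Under H0: P(positive) = 0.5, so the number of positives S ~ Bin(12, 0.5).
Step 4: Two-sided exact p-value = sum of Bin(12,0.5) probabilities at or below the observed probability = 0.145996.
Step 5: alpha = 0.1. fail to reject H0.

n_eff = 12, pos = 9, neg = 3, p = 0.145996, fail to reject H0.


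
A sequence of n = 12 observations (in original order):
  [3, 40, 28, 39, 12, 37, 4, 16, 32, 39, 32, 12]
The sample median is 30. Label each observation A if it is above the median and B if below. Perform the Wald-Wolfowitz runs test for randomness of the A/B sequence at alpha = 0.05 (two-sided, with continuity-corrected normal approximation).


Step 1: Compute median = 30; label A = above, B = below.
Labels in order: BABABABBAAAB  (n_A = 6, n_B = 6)
Step 2: Count runs R = 9.
Step 3: Under H0 (random ordering), E[R] = 2*n_A*n_B/(n_A+n_B) + 1 = 2*6*6/12 + 1 = 7.0000.
        Var[R] = 2*n_A*n_B*(2*n_A*n_B - n_A - n_B) / ((n_A+n_B)^2 * (n_A+n_B-1)) = 4320/1584 = 2.7273.
        SD[R] = 1.6514.
Step 4: Continuity-corrected z = (R - 0.5 - E[R]) / SD[R] = (9 - 0.5 - 7.0000) / 1.6514 = 0.9083.
Step 5: Two-sided p-value via normal approximation = 2*(1 - Phi(|z|)) = 0.363722.
Step 6: alpha = 0.05. fail to reject H0.

R = 9, z = 0.9083, p = 0.363722, fail to reject H0.


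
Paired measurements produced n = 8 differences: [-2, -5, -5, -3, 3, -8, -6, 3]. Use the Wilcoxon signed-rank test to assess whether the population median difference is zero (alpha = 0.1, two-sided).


Step 1: Drop any zero differences (none here) and take |d_i|.
|d| = [2, 5, 5, 3, 3, 8, 6, 3]
Step 2: Midrank |d_i| (ties get averaged ranks).
ranks: |2|->1, |5|->5.5, |5|->5.5, |3|->3, |3|->3, |8|->8, |6|->7, |3|->3
Step 3: Attach original signs; sum ranks with positive sign and with negative sign.
W+ = 3 + 3 = 6
W- = 1 + 5.5 + 5.5 + 3 + 8 + 7 = 30
(Check: W+ + W- = 36 should equal n(n+1)/2 = 36.)
Step 4: Test statistic W = min(W+, W-) = 6.
Step 5: Ties in |d|, so use the tie-corrected normal approximation.
        E[W] = n(n+1)/4 = 8*9/4 = 18.
        Tie groups: |d|=3 (t=3), |d|=5 (t=2); sum(t^3 - t) = 30.
        Var[W] = n(n+1)(2n+1)/24 - sum(t^3-t)/48 = 1224/24 - 30/48 = 50.375.
        z = (W - E[W]) / sqrt(Var[W]) = (6 - 18) / 7.0975 = -1.6907.
        Two-sided p = 2*Phi(z) = 0.090889.
Step 6: alpha = 0.1. reject H0.

W+ = 6, W- = 30, W = min = 6, p = 0.090889, reject H0.


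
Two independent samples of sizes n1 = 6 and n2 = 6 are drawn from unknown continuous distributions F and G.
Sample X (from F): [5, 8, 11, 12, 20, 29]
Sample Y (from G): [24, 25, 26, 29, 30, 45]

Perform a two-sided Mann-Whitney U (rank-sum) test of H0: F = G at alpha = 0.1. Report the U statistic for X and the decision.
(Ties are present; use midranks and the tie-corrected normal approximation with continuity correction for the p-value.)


Step 1: Combine and sort all 12 observations; assign midranks.
sorted (value, group): (5,X), (8,X), (11,X), (12,X), (20,X), (24,Y), (25,Y), (26,Y), (29,X), (29,Y), (30,Y), (45,Y)
ranks: 5->1, 8->2, 11->3, 12->4, 20->5, 24->6, 25->7, 26->8, 29->9.5, 29->9.5, 30->11, 45->12
Step 2: Rank sum for X: R1 = 1 + 2 + 3 + 4 + 5 + 9.5 = 24.5.
Step 3: U_X = R1 - n1(n1+1)/2 = 24.5 - 6*7/2 = 24.5 - 21 = 3.5.
       U_Y = n1*n2 - U_X = 36 - 3.5 = 32.5.
Step 4: Ties are present, so use the tie-corrected normal approximation (with continuity correction) for the p-value.
Step 5: p-value = 0.024722; compare to alpha = 0.1. reject H0.

U_X = 3.5, p = 0.024722, reject H0 at alpha = 0.1.


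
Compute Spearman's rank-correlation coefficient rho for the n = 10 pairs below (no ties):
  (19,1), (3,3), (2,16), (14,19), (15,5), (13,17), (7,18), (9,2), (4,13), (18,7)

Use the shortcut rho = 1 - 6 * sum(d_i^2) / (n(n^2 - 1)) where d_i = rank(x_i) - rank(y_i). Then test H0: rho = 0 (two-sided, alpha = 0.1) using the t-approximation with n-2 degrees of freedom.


Step 1: Rank x and y separately (midranks; no ties here).
rank(x): 19->10, 3->2, 2->1, 14->7, 15->8, 13->6, 7->4, 9->5, 4->3, 18->9
rank(y): 1->1, 3->3, 16->7, 19->10, 5->4, 17->8, 18->9, 2->2, 13->6, 7->5
Step 2: d_i = R_x(i) - R_y(i); compute d_i^2.
  (10-1)^2=81, (2-3)^2=1, (1-7)^2=36, (7-10)^2=9, (8-4)^2=16, (6-8)^2=4, (4-9)^2=25, (5-2)^2=9, (3-6)^2=9, (9-5)^2=16
sum(d^2) = 206.
Step 3: rho = 1 - 6*206 / (10*(10^2 - 1)) = 1 - 1236/990 = -0.248485.
Step 4: Under H0, t = rho * sqrt((n-2)/(1-rho^2)) = -0.7256 ~ t(8).
Step 5: Two-sided p-value from the t-distribution with 8 df = 0.488776.
Step 6: alpha = 0.1. fail to reject H0.

rho = -0.2485, p = 0.488776, fail to reject H0 at alpha = 0.1.


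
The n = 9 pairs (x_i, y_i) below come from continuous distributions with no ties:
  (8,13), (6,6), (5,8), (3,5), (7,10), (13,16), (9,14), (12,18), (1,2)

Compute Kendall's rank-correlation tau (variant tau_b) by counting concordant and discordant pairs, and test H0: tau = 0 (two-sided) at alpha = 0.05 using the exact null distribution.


Step 1: Enumerate the 36 unordered pairs (i,j) with i<j and classify each by sign(x_j-x_i) * sign(y_j-y_i).
  (1,2):dx=-2,dy=-7->C; (1,3):dx=-3,dy=-5->C; (1,4):dx=-5,dy=-8->C; (1,5):dx=-1,dy=-3->C
  (1,6):dx=+5,dy=+3->C; (1,7):dx=+1,dy=+1->C; (1,8):dx=+4,dy=+5->C; (1,9):dx=-7,dy=-11->C
  (2,3):dx=-1,dy=+2->D; (2,4):dx=-3,dy=-1->C; (2,5):dx=+1,dy=+4->C; (2,6):dx=+7,dy=+10->C
  (2,7):dx=+3,dy=+8->C; (2,8):dx=+6,dy=+12->C; (2,9):dx=-5,dy=-4->C; (3,4):dx=-2,dy=-3->C
  (3,5):dx=+2,dy=+2->C; (3,6):dx=+8,dy=+8->C; (3,7):dx=+4,dy=+6->C; (3,8):dx=+7,dy=+10->C
  (3,9):dx=-4,dy=-6->C; (4,5):dx=+4,dy=+5->C; (4,6):dx=+10,dy=+11->C; (4,7):dx=+6,dy=+9->C
  (4,8):dx=+9,dy=+13->C; (4,9):dx=-2,dy=-3->C; (5,6):dx=+6,dy=+6->C; (5,7):dx=+2,dy=+4->C
  (5,8):dx=+5,dy=+8->C; (5,9):dx=-6,dy=-8->C; (6,7):dx=-4,dy=-2->C; (6,8):dx=-1,dy=+2->D
  (6,9):dx=-12,dy=-14->C; (7,8):dx=+3,dy=+4->C; (7,9):dx=-8,dy=-12->C; (8,9):dx=-11,dy=-16->C
Step 2: C = 34, D = 2, total pairs = 36.
Step 3: tau = (C - D)/(n(n-1)/2) = (34 - 2)/36 = 0.888889.
Step 4: Exact two-sided p-value (enumerate n! = 362880 permutations of y under H0): p = 0.000243.
Step 5: alpha = 0.05. reject H0.

tau_b = 0.8889 (C=34, D=2), p = 0.000243, reject H0.


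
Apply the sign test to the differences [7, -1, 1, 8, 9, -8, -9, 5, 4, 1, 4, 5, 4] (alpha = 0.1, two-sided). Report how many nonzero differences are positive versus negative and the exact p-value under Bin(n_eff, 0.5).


Step 1: Discard zero differences. Original n = 13; n_eff = number of nonzero differences = 13.
Nonzero differences (with sign): +7, -1, +1, +8, +9, -8, -9, +5, +4, +1, +4, +5, +4
Step 2: Count signs: positive = 10, negative = 3.
Step 3: Under H0: P(positive) = 0.5, so the number of positives S ~ Bin(13, 0.5).
Step 4: Two-sided exact p-value = sum of Bin(13,0.5) probabilities at or below the observed probability = 0.092285.
Step 5: alpha = 0.1. reject H0.

n_eff = 13, pos = 10, neg = 3, p = 0.092285, reject H0.


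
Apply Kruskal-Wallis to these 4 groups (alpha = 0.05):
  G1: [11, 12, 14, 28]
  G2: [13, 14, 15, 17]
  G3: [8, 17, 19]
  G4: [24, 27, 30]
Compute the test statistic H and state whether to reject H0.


Step 1: Combine all N = 14 observations and assign midranks.
sorted (value, group, rank): (8,G3,1), (11,G1,2), (12,G1,3), (13,G2,4), (14,G1,5.5), (14,G2,5.5), (15,G2,7), (17,G2,8.5), (17,G3,8.5), (19,G3,10), (24,G4,11), (27,G4,12), (28,G1,13), (30,G4,14)
Step 2: Sum ranks within each group.
R_1 = 23.5 (n_1 = 4)
R_2 = 25 (n_2 = 4)
R_3 = 19.5 (n_3 = 3)
R_4 = 37 (n_4 = 3)
Step 3: H = 12/(N(N+1)) * sum(R_i^2/n_i) - 3(N+1)
     = 12/(14*15) * (23.5^2/4 + 25^2/4 + 19.5^2/3 + 37^2/3) - 3*15
     = 0.057143 * 877.396 - 45
     = 5.136905.
Step 4: Ties present; correction factor C = 1 - 12/(14^3 - 14) = 0.995604. Corrected H = 5.136905 / 0.995604 = 5.159584.
Step 5: Under H0, H ~ chi^2(3); p-value = 0.160478.
Step 6: alpha = 0.05. fail to reject H0.

H = 5.1596, df = 3, p = 0.160478, fail to reject H0.


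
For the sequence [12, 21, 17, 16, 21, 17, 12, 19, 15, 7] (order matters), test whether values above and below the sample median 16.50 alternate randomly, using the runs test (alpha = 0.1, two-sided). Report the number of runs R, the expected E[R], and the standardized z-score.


Step 1: Compute median = 16.50; label A = above, B = below.
Labels in order: BAABAABABB  (n_A = 5, n_B = 5)
Step 2: Count runs R = 7.
Step 3: Under H0 (random ordering), E[R] = 2*n_A*n_B/(n_A+n_B) + 1 = 2*5*5/10 + 1 = 6.0000.
        Var[R] = 2*n_A*n_B*(2*n_A*n_B - n_A - n_B) / ((n_A+n_B)^2 * (n_A+n_B-1)) = 2000/900 = 2.2222.
        SD[R] = 1.4907.
Step 4: Continuity-corrected z = (R - 0.5 - E[R]) / SD[R] = (7 - 0.5 - 6.0000) / 1.4907 = 0.3354.
Step 5: Two-sided p-value via normal approximation = 2*(1 - Phi(|z|)) = 0.737316.
Step 6: alpha = 0.1. fail to reject H0.

R = 7, z = 0.3354, p = 0.737316, fail to reject H0.


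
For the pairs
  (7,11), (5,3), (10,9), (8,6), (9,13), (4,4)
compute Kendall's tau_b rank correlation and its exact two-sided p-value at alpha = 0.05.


Step 1: Enumerate the 15 unordered pairs (i,j) with i<j and classify each by sign(x_j-x_i) * sign(y_j-y_i).
  (1,2):dx=-2,dy=-8->C; (1,3):dx=+3,dy=-2->D; (1,4):dx=+1,dy=-5->D; (1,5):dx=+2,dy=+2->C
  (1,6):dx=-3,dy=-7->C; (2,3):dx=+5,dy=+6->C; (2,4):dx=+3,dy=+3->C; (2,5):dx=+4,dy=+10->C
  (2,6):dx=-1,dy=+1->D; (3,4):dx=-2,dy=-3->C; (3,5):dx=-1,dy=+4->D; (3,6):dx=-6,dy=-5->C
  (4,5):dx=+1,dy=+7->C; (4,6):dx=-4,dy=-2->C; (5,6):dx=-5,dy=-9->C
Step 2: C = 11, D = 4, total pairs = 15.
Step 3: tau = (C - D)/(n(n-1)/2) = (11 - 4)/15 = 0.466667.
Step 4: Exact two-sided p-value (enumerate n! = 720 permutations of y under H0): p = 0.272222.
Step 5: alpha = 0.05. fail to reject H0.

tau_b = 0.4667 (C=11, D=4), p = 0.272222, fail to reject H0.


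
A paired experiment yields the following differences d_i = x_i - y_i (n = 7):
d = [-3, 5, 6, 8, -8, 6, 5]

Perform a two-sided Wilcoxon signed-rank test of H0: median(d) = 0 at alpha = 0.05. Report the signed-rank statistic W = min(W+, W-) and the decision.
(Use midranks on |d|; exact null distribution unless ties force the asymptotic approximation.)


Step 1: Drop any zero differences (none here) and take |d_i|.
|d| = [3, 5, 6, 8, 8, 6, 5]
Step 2: Midrank |d_i| (ties get averaged ranks).
ranks: |3|->1, |5|->2.5, |6|->4.5, |8|->6.5, |8|->6.5, |6|->4.5, |5|->2.5
Step 3: Attach original signs; sum ranks with positive sign and with negative sign.
W+ = 2.5 + 4.5 + 6.5 + 4.5 + 2.5 = 20.5
W- = 1 + 6.5 = 7.5
(Check: W+ + W- = 28 should equal n(n+1)/2 = 28.)
Step 4: Test statistic W = min(W+, W-) = 7.5.
Step 5: Ties in |d|, so use the tie-corrected normal approximation.
        E[W] = n(n+1)/4 = 7*8/4 = 14.
        Tie groups: |d|=5 (t=2), |d|=6 (t=2), |d|=8 (t=2); sum(t^3 - t) = 18.
        Var[W] = n(n+1)(2n+1)/24 - sum(t^3-t)/48 = 840/24 - 18/48 = 34.625.
        z = (W - E[W]) / sqrt(Var[W]) = (7.5 - 14) / 5.8843 = -1.1046.
        Two-sided p = 2*Phi(z) = 0.269318.
Step 6: alpha = 0.05. fail to reject H0.

W+ = 20.5, W- = 7.5, W = min = 7.5, p = 0.269318, fail to reject H0.


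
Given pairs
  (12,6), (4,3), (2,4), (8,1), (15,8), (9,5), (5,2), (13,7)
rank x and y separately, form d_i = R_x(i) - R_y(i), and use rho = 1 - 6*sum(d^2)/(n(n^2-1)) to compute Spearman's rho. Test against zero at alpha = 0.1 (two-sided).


Step 1: Rank x and y separately (midranks; no ties here).
rank(x): 12->6, 4->2, 2->1, 8->4, 15->8, 9->5, 5->3, 13->7
rank(y): 6->6, 3->3, 4->4, 1->1, 8->8, 5->5, 2->2, 7->7
Step 2: d_i = R_x(i) - R_y(i); compute d_i^2.
  (6-6)^2=0, (2-3)^2=1, (1-4)^2=9, (4-1)^2=9, (8-8)^2=0, (5-5)^2=0, (3-2)^2=1, (7-7)^2=0
sum(d^2) = 20.
Step 3: rho = 1 - 6*20 / (8*(8^2 - 1)) = 1 - 120/504 = 0.761905.
Step 4: Under H0, t = rho * sqrt((n-2)/(1-rho^2)) = 2.8814 ~ t(6).
Step 5: Two-sided p-value from the t-distribution with 6 df = 0.028005.
Step 6: alpha = 0.1. reject H0.

rho = 0.7619, p = 0.028005, reject H0 at alpha = 0.1.


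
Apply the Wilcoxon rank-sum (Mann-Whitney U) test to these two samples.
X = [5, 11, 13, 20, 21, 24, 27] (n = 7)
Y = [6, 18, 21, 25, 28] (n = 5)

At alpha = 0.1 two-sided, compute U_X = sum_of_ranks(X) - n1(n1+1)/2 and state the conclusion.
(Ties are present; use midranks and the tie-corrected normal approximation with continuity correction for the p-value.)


Step 1: Combine and sort all 12 observations; assign midranks.
sorted (value, group): (5,X), (6,Y), (11,X), (13,X), (18,Y), (20,X), (21,X), (21,Y), (24,X), (25,Y), (27,X), (28,Y)
ranks: 5->1, 6->2, 11->3, 13->4, 18->5, 20->6, 21->7.5, 21->7.5, 24->9, 25->10, 27->11, 28->12
Step 2: Rank sum for X: R1 = 1 + 3 + 4 + 6 + 7.5 + 9 + 11 = 41.5.
Step 3: U_X = R1 - n1(n1+1)/2 = 41.5 - 7*8/2 = 41.5 - 28 = 13.5.
       U_Y = n1*n2 - U_X = 35 - 13.5 = 21.5.
Step 4: Ties are present, so use the tie-corrected normal approximation (with continuity correction) for the p-value.
Step 5: p-value = 0.569088; compare to alpha = 0.1. fail to reject H0.

U_X = 13.5, p = 0.569088, fail to reject H0 at alpha = 0.1.


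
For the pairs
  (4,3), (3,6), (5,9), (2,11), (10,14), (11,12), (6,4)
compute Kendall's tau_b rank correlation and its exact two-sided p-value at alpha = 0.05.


Step 1: Enumerate the 21 unordered pairs (i,j) with i<j and classify each by sign(x_j-x_i) * sign(y_j-y_i).
  (1,2):dx=-1,dy=+3->D; (1,3):dx=+1,dy=+6->C; (1,4):dx=-2,dy=+8->D; (1,5):dx=+6,dy=+11->C
  (1,6):dx=+7,dy=+9->C; (1,7):dx=+2,dy=+1->C; (2,3):dx=+2,dy=+3->C; (2,4):dx=-1,dy=+5->D
  (2,5):dx=+7,dy=+8->C; (2,6):dx=+8,dy=+6->C; (2,7):dx=+3,dy=-2->D; (3,4):dx=-3,dy=+2->D
  (3,5):dx=+5,dy=+5->C; (3,6):dx=+6,dy=+3->C; (3,7):dx=+1,dy=-5->D; (4,5):dx=+8,dy=+3->C
  (4,6):dx=+9,dy=+1->C; (4,7):dx=+4,dy=-7->D; (5,6):dx=+1,dy=-2->D; (5,7):dx=-4,dy=-10->C
  (6,7):dx=-5,dy=-8->C
Step 2: C = 13, D = 8, total pairs = 21.
Step 3: tau = (C - D)/(n(n-1)/2) = (13 - 8)/21 = 0.238095.
Step 4: Exact two-sided p-value (enumerate n! = 5040 permutations of y under H0): p = 0.561905.
Step 5: alpha = 0.05. fail to reject H0.

tau_b = 0.2381 (C=13, D=8), p = 0.561905, fail to reject H0.


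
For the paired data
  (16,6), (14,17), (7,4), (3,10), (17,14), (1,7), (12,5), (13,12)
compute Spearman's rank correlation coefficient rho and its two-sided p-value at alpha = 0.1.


Step 1: Rank x and y separately (midranks; no ties here).
rank(x): 16->7, 14->6, 7->3, 3->2, 17->8, 1->1, 12->4, 13->5
rank(y): 6->3, 17->8, 4->1, 10->5, 14->7, 7->4, 5->2, 12->6
Step 2: d_i = R_x(i) - R_y(i); compute d_i^2.
  (7-3)^2=16, (6-8)^2=4, (3-1)^2=4, (2-5)^2=9, (8-7)^2=1, (1-4)^2=9, (4-2)^2=4, (5-6)^2=1
sum(d^2) = 48.
Step 3: rho = 1 - 6*48 / (8*(8^2 - 1)) = 1 - 288/504 = 0.428571.
Step 4: Under H0, t = rho * sqrt((n-2)/(1-rho^2)) = 1.1619 ~ t(6).
Step 5: Two-sided p-value from the t-distribution with 6 df = 0.289403.
Step 6: alpha = 0.1. fail to reject H0.

rho = 0.4286, p = 0.289403, fail to reject H0 at alpha = 0.1.


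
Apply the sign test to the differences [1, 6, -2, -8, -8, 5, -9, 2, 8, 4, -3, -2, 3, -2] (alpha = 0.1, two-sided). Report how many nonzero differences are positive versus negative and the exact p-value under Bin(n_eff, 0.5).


Step 1: Discard zero differences. Original n = 14; n_eff = number of nonzero differences = 14.
Nonzero differences (with sign): +1, +6, -2, -8, -8, +5, -9, +2, +8, +4, -3, -2, +3, -2
Step 2: Count signs: positive = 7, negative = 7.
Step 3: Under H0: P(positive) = 0.5, so the number of positives S ~ Bin(14, 0.5).
Step 4: Two-sided exact p-value = sum of Bin(14,0.5) probabilities at or below the observed probability = 1.000000.
Step 5: alpha = 0.1. fail to reject H0.

n_eff = 14, pos = 7, neg = 7, p = 1.000000, fail to reject H0.


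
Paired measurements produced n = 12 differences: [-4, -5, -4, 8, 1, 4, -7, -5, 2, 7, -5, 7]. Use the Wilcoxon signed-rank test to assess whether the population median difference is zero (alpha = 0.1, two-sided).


Step 1: Drop any zero differences (none here) and take |d_i|.
|d| = [4, 5, 4, 8, 1, 4, 7, 5, 2, 7, 5, 7]
Step 2: Midrank |d_i| (ties get averaged ranks).
ranks: |4|->4, |5|->7, |4|->4, |8|->12, |1|->1, |4|->4, |7|->10, |5|->7, |2|->2, |7|->10, |5|->7, |7|->10
Step 3: Attach original signs; sum ranks with positive sign and with negative sign.
W+ = 12 + 1 + 4 + 2 + 10 + 10 = 39
W- = 4 + 7 + 4 + 10 + 7 + 7 = 39
(Check: W+ + W- = 78 should equal n(n+1)/2 = 78.)
Step 4: Test statistic W = min(W+, W-) = 39.
Step 5: Ties in |d|, so use the tie-corrected normal approximation.
        E[W] = n(n+1)/4 = 12*13/4 = 39.
        Tie groups: |d|=4 (t=3), |d|=5 (t=3), |d|=7 (t=3); sum(t^3 - t) = 72.
        Var[W] = n(n+1)(2n+1)/24 - sum(t^3-t)/48 = 3900/24 - 72/48 = 161.
        z = (W - E[W]) / sqrt(Var[W]) = (39 - 39) / 12.6886 = 0.0000.
        Two-sided p = 2*Phi(z) = 1.000000.
Step 6: alpha = 0.1. fail to reject H0.

W+ = 39, W- = 39, W = min = 39, p = 1.000000, fail to reject H0.


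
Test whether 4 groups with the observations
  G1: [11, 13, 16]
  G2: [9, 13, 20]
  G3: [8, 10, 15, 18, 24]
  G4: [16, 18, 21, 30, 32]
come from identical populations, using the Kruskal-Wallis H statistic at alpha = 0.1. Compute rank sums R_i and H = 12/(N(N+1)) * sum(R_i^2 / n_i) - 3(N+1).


Step 1: Combine all N = 16 observations and assign midranks.
sorted (value, group, rank): (8,G3,1), (9,G2,2), (10,G3,3), (11,G1,4), (13,G1,5.5), (13,G2,5.5), (15,G3,7), (16,G1,8.5), (16,G4,8.5), (18,G3,10.5), (18,G4,10.5), (20,G2,12), (21,G4,13), (24,G3,14), (30,G4,15), (32,G4,16)
Step 2: Sum ranks within each group.
R_1 = 18 (n_1 = 3)
R_2 = 19.5 (n_2 = 3)
R_3 = 35.5 (n_3 = 5)
R_4 = 63 (n_4 = 5)
Step 3: H = 12/(N(N+1)) * sum(R_i^2/n_i) - 3(N+1)
     = 12/(16*17) * (18^2/3 + 19.5^2/3 + 35.5^2/5 + 63^2/5) - 3*17
     = 0.044118 * 1280.6 - 51
     = 5.497059.
Step 4: Ties present; correction factor C = 1 - 18/(16^3 - 16) = 0.995588. Corrected H = 5.497059 / 0.995588 = 5.521418.
Step 5: Under H0, H ~ chi^2(3); p-value = 0.137363.
Step 6: alpha = 0.1. fail to reject H0.

H = 5.5214, df = 3, p = 0.137363, fail to reject H0.


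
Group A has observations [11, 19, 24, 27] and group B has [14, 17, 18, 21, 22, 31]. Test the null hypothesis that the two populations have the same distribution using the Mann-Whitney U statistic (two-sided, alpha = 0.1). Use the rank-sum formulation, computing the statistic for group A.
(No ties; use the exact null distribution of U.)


Step 1: Combine and sort all 10 observations; assign midranks.
sorted (value, group): (11,X), (14,Y), (17,Y), (18,Y), (19,X), (21,Y), (22,Y), (24,X), (27,X), (31,Y)
ranks: 11->1, 14->2, 17->3, 18->4, 19->5, 21->6, 22->7, 24->8, 27->9, 31->10
Step 2: Rank sum for X: R1 = 1 + 5 + 8 + 9 = 23.
Step 3: U_X = R1 - n1(n1+1)/2 = 23 - 4*5/2 = 23 - 10 = 13.
       U_Y = n1*n2 - U_X = 24 - 13 = 11.
Step 4: No ties, so the exact null distribution of U (based on enumerating the C(10,4) = 210 equally likely rank assignments) gives the two-sided p-value.
Step 5: p-value = 0.914286; compare to alpha = 0.1. fail to reject H0.

U_X = 13, p = 0.914286, fail to reject H0 at alpha = 0.1.


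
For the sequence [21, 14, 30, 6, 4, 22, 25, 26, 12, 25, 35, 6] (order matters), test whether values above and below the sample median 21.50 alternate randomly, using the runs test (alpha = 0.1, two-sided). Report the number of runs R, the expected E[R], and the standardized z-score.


Step 1: Compute median = 21.50; label A = above, B = below.
Labels in order: BBABBAAABAAB  (n_A = 6, n_B = 6)
Step 2: Count runs R = 7.
Step 3: Under H0 (random ordering), E[R] = 2*n_A*n_B/(n_A+n_B) + 1 = 2*6*6/12 + 1 = 7.0000.
        Var[R] = 2*n_A*n_B*(2*n_A*n_B - n_A - n_B) / ((n_A+n_B)^2 * (n_A+n_B-1)) = 4320/1584 = 2.7273.
        SD[R] = 1.6514.
Step 4: R = E[R], so z = 0 with no continuity correction.
Step 5: Two-sided p-value via normal approximation = 2*(1 - Phi(|z|)) = 1.000000.
Step 6: alpha = 0.1. fail to reject H0.

R = 7, z = 0.0000, p = 1.000000, fail to reject H0.


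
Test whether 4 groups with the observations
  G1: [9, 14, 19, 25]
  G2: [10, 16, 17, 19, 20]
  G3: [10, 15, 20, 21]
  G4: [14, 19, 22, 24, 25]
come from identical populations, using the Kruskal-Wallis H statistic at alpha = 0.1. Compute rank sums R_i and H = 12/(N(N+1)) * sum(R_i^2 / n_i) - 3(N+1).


Step 1: Combine all N = 18 observations and assign midranks.
sorted (value, group, rank): (9,G1,1), (10,G2,2.5), (10,G3,2.5), (14,G1,4.5), (14,G4,4.5), (15,G3,6), (16,G2,7), (17,G2,8), (19,G1,10), (19,G2,10), (19,G4,10), (20,G2,12.5), (20,G3,12.5), (21,G3,14), (22,G4,15), (24,G4,16), (25,G1,17.5), (25,G4,17.5)
Step 2: Sum ranks within each group.
R_1 = 33 (n_1 = 4)
R_2 = 40 (n_2 = 5)
R_3 = 35 (n_3 = 4)
R_4 = 63 (n_4 = 5)
Step 3: H = 12/(N(N+1)) * sum(R_i^2/n_i) - 3(N+1)
     = 12/(18*19) * (33^2/4 + 40^2/5 + 35^2/4 + 63^2/5) - 3*19
     = 0.035088 * 1692.3 - 57
     = 2.378947.
Step 4: Ties present; correction factor C = 1 - 48/(18^3 - 18) = 0.991744. Corrected H = 2.378947 / 0.991744 = 2.398751.
Step 5: Under H0, H ~ chi^2(3); p-value = 0.493867.
Step 6: alpha = 0.1. fail to reject H0.

H = 2.3988, df = 3, p = 0.493867, fail to reject H0.


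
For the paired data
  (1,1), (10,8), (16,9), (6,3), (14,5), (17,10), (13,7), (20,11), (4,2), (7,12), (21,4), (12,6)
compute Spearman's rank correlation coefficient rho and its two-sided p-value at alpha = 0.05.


Step 1: Rank x and y separately (midranks; no ties here).
rank(x): 1->1, 10->5, 16->9, 6->3, 14->8, 17->10, 13->7, 20->11, 4->2, 7->4, 21->12, 12->6
rank(y): 1->1, 8->8, 9->9, 3->3, 5->5, 10->10, 7->7, 11->11, 2->2, 12->12, 4->4, 6->6
Step 2: d_i = R_x(i) - R_y(i); compute d_i^2.
  (1-1)^2=0, (5-8)^2=9, (9-9)^2=0, (3-3)^2=0, (8-5)^2=9, (10-10)^2=0, (7-7)^2=0, (11-11)^2=0, (2-2)^2=0, (4-12)^2=64, (12-4)^2=64, (6-6)^2=0
sum(d^2) = 146.
Step 3: rho = 1 - 6*146 / (12*(12^2 - 1)) = 1 - 876/1716 = 0.489510.
Step 4: Under H0, t = rho * sqrt((n-2)/(1-rho^2)) = 1.7752 ~ t(10).
Step 5: Two-sided p-value from the t-distribution with 10 df = 0.106252.
Step 6: alpha = 0.05. fail to reject H0.

rho = 0.4895, p = 0.106252, fail to reject H0 at alpha = 0.05.


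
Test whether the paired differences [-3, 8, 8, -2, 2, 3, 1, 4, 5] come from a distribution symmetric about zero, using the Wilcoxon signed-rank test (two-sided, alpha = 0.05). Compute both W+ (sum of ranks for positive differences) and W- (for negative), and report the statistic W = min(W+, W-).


Step 1: Drop any zero differences (none here) and take |d_i|.
|d| = [3, 8, 8, 2, 2, 3, 1, 4, 5]
Step 2: Midrank |d_i| (ties get averaged ranks).
ranks: |3|->4.5, |8|->8.5, |8|->8.5, |2|->2.5, |2|->2.5, |3|->4.5, |1|->1, |4|->6, |5|->7
Step 3: Attach original signs; sum ranks with positive sign and with negative sign.
W+ = 8.5 + 8.5 + 2.5 + 4.5 + 1 + 6 + 7 = 38
W- = 4.5 + 2.5 = 7
(Check: W+ + W- = 45 should equal n(n+1)/2 = 45.)
Step 4: Test statistic W = min(W+, W-) = 7.
Step 5: Ties in |d|, so use the tie-corrected normal approximation.
        E[W] = n(n+1)/4 = 9*10/4 = 22.5.
        Tie groups: |d|=2 (t=2), |d|=3 (t=2), |d|=8 (t=2); sum(t^3 - t) = 18.
        Var[W] = n(n+1)(2n+1)/24 - sum(t^3-t)/48 = 1710/24 - 18/48 = 70.875.
        z = (W - E[W]) / sqrt(Var[W]) = (7 - 22.5) / 8.4187 = -1.8411.
        Two-sided p = 2*Phi(z) = 0.065602.
Step 6: alpha = 0.05. fail to reject H0.

W+ = 38, W- = 7, W = min = 7, p = 0.065602, fail to reject H0.


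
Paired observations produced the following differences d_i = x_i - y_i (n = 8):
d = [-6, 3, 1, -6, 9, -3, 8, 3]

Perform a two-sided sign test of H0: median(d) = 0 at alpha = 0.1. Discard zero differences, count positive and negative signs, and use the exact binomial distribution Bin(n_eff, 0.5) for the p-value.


Step 1: Discard zero differences. Original n = 8; n_eff = number of nonzero differences = 8.
Nonzero differences (with sign): -6, +3, +1, -6, +9, -3, +8, +3
Step 2: Count signs: positive = 5, negative = 3.
Step 3: Under H0: P(positive) = 0.5, so the number of positives S ~ Bin(8, 0.5).
Step 4: Two-sided exact p-value = sum of Bin(8,0.5) probabilities at or below the observed probability = 0.726562.
Step 5: alpha = 0.1. fail to reject H0.

n_eff = 8, pos = 5, neg = 3, p = 0.726562, fail to reject H0.


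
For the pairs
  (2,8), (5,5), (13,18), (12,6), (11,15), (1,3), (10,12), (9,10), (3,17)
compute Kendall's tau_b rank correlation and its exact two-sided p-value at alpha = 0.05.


Step 1: Enumerate the 36 unordered pairs (i,j) with i<j and classify each by sign(x_j-x_i) * sign(y_j-y_i).
  (1,2):dx=+3,dy=-3->D; (1,3):dx=+11,dy=+10->C; (1,4):dx=+10,dy=-2->D; (1,5):dx=+9,dy=+7->C
  (1,6):dx=-1,dy=-5->C; (1,7):dx=+8,dy=+4->C; (1,8):dx=+7,dy=+2->C; (1,9):dx=+1,dy=+9->C
  (2,3):dx=+8,dy=+13->C; (2,4):dx=+7,dy=+1->C; (2,5):dx=+6,dy=+10->C; (2,6):dx=-4,dy=-2->C
  (2,7):dx=+5,dy=+7->C; (2,8):dx=+4,dy=+5->C; (2,9):dx=-2,dy=+12->D; (3,4):dx=-1,dy=-12->C
  (3,5):dx=-2,dy=-3->C; (3,6):dx=-12,dy=-15->C; (3,7):dx=-3,dy=-6->C; (3,8):dx=-4,dy=-8->C
  (3,9):dx=-10,dy=-1->C; (4,5):dx=-1,dy=+9->D; (4,6):dx=-11,dy=-3->C; (4,7):dx=-2,dy=+6->D
  (4,8):dx=-3,dy=+4->D; (4,9):dx=-9,dy=+11->D; (5,6):dx=-10,dy=-12->C; (5,7):dx=-1,dy=-3->C
  (5,8):dx=-2,dy=-5->C; (5,9):dx=-8,dy=+2->D; (6,7):dx=+9,dy=+9->C; (6,8):dx=+8,dy=+7->C
  (6,9):dx=+2,dy=+14->C; (7,8):dx=-1,dy=-2->C; (7,9):dx=-7,dy=+5->D; (8,9):dx=-6,dy=+7->D
Step 2: C = 26, D = 10, total pairs = 36.
Step 3: tau = (C - D)/(n(n-1)/2) = (26 - 10)/36 = 0.444444.
Step 4: Exact two-sided p-value (enumerate n! = 362880 permutations of y under H0): p = 0.119439.
Step 5: alpha = 0.05. fail to reject H0.

tau_b = 0.4444 (C=26, D=10), p = 0.119439, fail to reject H0.


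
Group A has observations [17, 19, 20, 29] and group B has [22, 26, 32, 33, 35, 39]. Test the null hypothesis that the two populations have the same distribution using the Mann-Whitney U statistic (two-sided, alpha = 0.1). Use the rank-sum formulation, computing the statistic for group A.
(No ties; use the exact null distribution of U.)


Step 1: Combine and sort all 10 observations; assign midranks.
sorted (value, group): (17,X), (19,X), (20,X), (22,Y), (26,Y), (29,X), (32,Y), (33,Y), (35,Y), (39,Y)
ranks: 17->1, 19->2, 20->3, 22->4, 26->5, 29->6, 32->7, 33->8, 35->9, 39->10
Step 2: Rank sum for X: R1 = 1 + 2 + 3 + 6 = 12.
Step 3: U_X = R1 - n1(n1+1)/2 = 12 - 4*5/2 = 12 - 10 = 2.
       U_Y = n1*n2 - U_X = 24 - 2 = 22.
Step 4: No ties, so the exact null distribution of U (based on enumerating the C(10,4) = 210 equally likely rank assignments) gives the two-sided p-value.
Step 5: p-value = 0.038095; compare to alpha = 0.1. reject H0.

U_X = 2, p = 0.038095, reject H0 at alpha = 0.1.


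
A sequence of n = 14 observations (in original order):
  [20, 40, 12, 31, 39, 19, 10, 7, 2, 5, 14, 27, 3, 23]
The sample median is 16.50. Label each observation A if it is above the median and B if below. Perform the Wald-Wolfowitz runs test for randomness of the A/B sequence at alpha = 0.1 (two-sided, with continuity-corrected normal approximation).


Step 1: Compute median = 16.50; label A = above, B = below.
Labels in order: AABAAABBBBBABA  (n_A = 7, n_B = 7)
Step 2: Count runs R = 7.
Step 3: Under H0 (random ordering), E[R] = 2*n_A*n_B/(n_A+n_B) + 1 = 2*7*7/14 + 1 = 8.0000.
        Var[R] = 2*n_A*n_B*(2*n_A*n_B - n_A - n_B) / ((n_A+n_B)^2 * (n_A+n_B-1)) = 8232/2548 = 3.2308.
        SD[R] = 1.7974.
Step 4: Continuity-corrected z = (R + 0.5 - E[R]) / SD[R] = (7 + 0.5 - 8.0000) / 1.7974 = -0.2782.
Step 5: Two-sided p-value via normal approximation = 2*(1 - Phi(|z|)) = 0.780879.
Step 6: alpha = 0.1. fail to reject H0.

R = 7, z = -0.2782, p = 0.780879, fail to reject H0.


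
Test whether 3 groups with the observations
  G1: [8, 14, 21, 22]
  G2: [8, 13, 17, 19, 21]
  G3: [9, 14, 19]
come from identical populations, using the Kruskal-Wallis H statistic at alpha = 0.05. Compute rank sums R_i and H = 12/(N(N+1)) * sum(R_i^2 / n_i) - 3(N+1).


Step 1: Combine all N = 12 observations and assign midranks.
sorted (value, group, rank): (8,G1,1.5), (8,G2,1.5), (9,G3,3), (13,G2,4), (14,G1,5.5), (14,G3,5.5), (17,G2,7), (19,G2,8.5), (19,G3,8.5), (21,G1,10.5), (21,G2,10.5), (22,G1,12)
Step 2: Sum ranks within each group.
R_1 = 29.5 (n_1 = 4)
R_2 = 31.5 (n_2 = 5)
R_3 = 17 (n_3 = 3)
Step 3: H = 12/(N(N+1)) * sum(R_i^2/n_i) - 3(N+1)
     = 12/(12*13) * (29.5^2/4 + 31.5^2/5 + 17^2/3) - 3*13
     = 0.076923 * 512.346 - 39
     = 0.411218.
Step 4: Ties present; correction factor C = 1 - 24/(12^3 - 12) = 0.986014. Corrected H = 0.411218 / 0.986014 = 0.417051.
Step 5: Under H0, H ~ chi^2(2); p-value = 0.811780.
Step 6: alpha = 0.05. fail to reject H0.

H = 0.4171, df = 2, p = 0.811780, fail to reject H0.


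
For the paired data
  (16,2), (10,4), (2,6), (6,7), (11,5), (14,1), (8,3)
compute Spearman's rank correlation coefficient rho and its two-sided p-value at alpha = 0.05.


Step 1: Rank x and y separately (midranks; no ties here).
rank(x): 16->7, 10->4, 2->1, 6->2, 11->5, 14->6, 8->3
rank(y): 2->2, 4->4, 6->6, 7->7, 5->5, 1->1, 3->3
Step 2: d_i = R_x(i) - R_y(i); compute d_i^2.
  (7-2)^2=25, (4-4)^2=0, (1-6)^2=25, (2-7)^2=25, (5-5)^2=0, (6-1)^2=25, (3-3)^2=0
sum(d^2) = 100.
Step 3: rho = 1 - 6*100 / (7*(7^2 - 1)) = 1 - 600/336 = -0.785714.
Step 4: Under H0, t = rho * sqrt((n-2)/(1-rho^2)) = -2.8402 ~ t(5).
Step 5: Two-sided p-value from the t-distribution with 5 df = 0.036238.
Step 6: alpha = 0.05. reject H0.

rho = -0.7857, p = 0.036238, reject H0 at alpha = 0.05.


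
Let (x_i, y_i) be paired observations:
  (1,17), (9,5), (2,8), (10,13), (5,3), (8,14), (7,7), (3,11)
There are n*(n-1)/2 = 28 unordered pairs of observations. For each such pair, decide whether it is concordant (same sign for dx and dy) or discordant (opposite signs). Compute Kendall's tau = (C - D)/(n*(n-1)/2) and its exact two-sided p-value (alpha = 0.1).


Step 1: Enumerate the 28 unordered pairs (i,j) with i<j and classify each by sign(x_j-x_i) * sign(y_j-y_i).
  (1,2):dx=+8,dy=-12->D; (1,3):dx=+1,dy=-9->D; (1,4):dx=+9,dy=-4->D; (1,5):dx=+4,dy=-14->D
  (1,6):dx=+7,dy=-3->D; (1,7):dx=+6,dy=-10->D; (1,8):dx=+2,dy=-6->D; (2,3):dx=-7,dy=+3->D
  (2,4):dx=+1,dy=+8->C; (2,5):dx=-4,dy=-2->C; (2,6):dx=-1,dy=+9->D; (2,7):dx=-2,dy=+2->D
  (2,8):dx=-6,dy=+6->D; (3,4):dx=+8,dy=+5->C; (3,5):dx=+3,dy=-5->D; (3,6):dx=+6,dy=+6->C
  (3,7):dx=+5,dy=-1->D; (3,8):dx=+1,dy=+3->C; (4,5):dx=-5,dy=-10->C; (4,6):dx=-2,dy=+1->D
  (4,7):dx=-3,dy=-6->C; (4,8):dx=-7,dy=-2->C; (5,6):dx=+3,dy=+11->C; (5,7):dx=+2,dy=+4->C
  (5,8):dx=-2,dy=+8->D; (6,7):dx=-1,dy=-7->C; (6,8):dx=-5,dy=-3->C; (7,8):dx=-4,dy=+4->D
Step 2: C = 12, D = 16, total pairs = 28.
Step 3: tau = (C - D)/(n(n-1)/2) = (12 - 16)/28 = -0.142857.
Step 4: Exact two-sided p-value (enumerate n! = 40320 permutations of y under H0): p = 0.719544.
Step 5: alpha = 0.1. fail to reject H0.

tau_b = -0.1429 (C=12, D=16), p = 0.719544, fail to reject H0.


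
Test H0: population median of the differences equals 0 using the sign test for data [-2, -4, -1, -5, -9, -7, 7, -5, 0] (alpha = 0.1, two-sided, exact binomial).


Step 1: Discard zero differences. Original n = 9; n_eff = number of nonzero differences = 8.
Nonzero differences (with sign): -2, -4, -1, -5, -9, -7, +7, -5
Step 2: Count signs: positive = 1, negative = 7.
Step 3: Under H0: P(positive) = 0.5, so the number of positives S ~ Bin(8, 0.5).
Step 4: Two-sided exact p-value = sum of Bin(8,0.5) probabilities at or below the observed probability = 0.070312.
Step 5: alpha = 0.1. reject H0.

n_eff = 8, pos = 1, neg = 7, p = 0.070312, reject H0.


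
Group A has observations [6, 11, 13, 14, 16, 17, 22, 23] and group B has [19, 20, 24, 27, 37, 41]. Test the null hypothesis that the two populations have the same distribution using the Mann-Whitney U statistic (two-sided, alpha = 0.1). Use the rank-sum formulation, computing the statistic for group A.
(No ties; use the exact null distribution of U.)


Step 1: Combine and sort all 14 observations; assign midranks.
sorted (value, group): (6,X), (11,X), (13,X), (14,X), (16,X), (17,X), (19,Y), (20,Y), (22,X), (23,X), (24,Y), (27,Y), (37,Y), (41,Y)
ranks: 6->1, 11->2, 13->3, 14->4, 16->5, 17->6, 19->7, 20->8, 22->9, 23->10, 24->11, 27->12, 37->13, 41->14
Step 2: Rank sum for X: R1 = 1 + 2 + 3 + 4 + 5 + 6 + 9 + 10 = 40.
Step 3: U_X = R1 - n1(n1+1)/2 = 40 - 8*9/2 = 40 - 36 = 4.
       U_Y = n1*n2 - U_X = 48 - 4 = 44.
Step 4: No ties, so the exact null distribution of U (based on enumerating the C(14,8) = 3003 equally likely rank assignments) gives the two-sided p-value.
Step 5: p-value = 0.007992; compare to alpha = 0.1. reject H0.

U_X = 4, p = 0.007992, reject H0 at alpha = 0.1.


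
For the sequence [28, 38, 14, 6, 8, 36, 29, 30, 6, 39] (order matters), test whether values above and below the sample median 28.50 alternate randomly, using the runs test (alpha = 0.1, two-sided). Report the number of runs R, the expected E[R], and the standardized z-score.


Step 1: Compute median = 28.50; label A = above, B = below.
Labels in order: BABBBAAABA  (n_A = 5, n_B = 5)
Step 2: Count runs R = 6.
Step 3: Under H0 (random ordering), E[R] = 2*n_A*n_B/(n_A+n_B) + 1 = 2*5*5/10 + 1 = 6.0000.
        Var[R] = 2*n_A*n_B*(2*n_A*n_B - n_A - n_B) / ((n_A+n_B)^2 * (n_A+n_B-1)) = 2000/900 = 2.2222.
        SD[R] = 1.4907.
Step 4: R = E[R], so z = 0 with no continuity correction.
Step 5: Two-sided p-value via normal approximation = 2*(1 - Phi(|z|)) = 1.000000.
Step 6: alpha = 0.1. fail to reject H0.

R = 6, z = 0.0000, p = 1.000000, fail to reject H0.


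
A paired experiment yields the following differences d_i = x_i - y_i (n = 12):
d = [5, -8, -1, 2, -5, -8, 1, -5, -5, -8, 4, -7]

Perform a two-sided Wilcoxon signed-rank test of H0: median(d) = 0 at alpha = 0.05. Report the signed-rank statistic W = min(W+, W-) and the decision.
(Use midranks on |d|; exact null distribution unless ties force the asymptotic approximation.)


Step 1: Drop any zero differences (none here) and take |d_i|.
|d| = [5, 8, 1, 2, 5, 8, 1, 5, 5, 8, 4, 7]
Step 2: Midrank |d_i| (ties get averaged ranks).
ranks: |5|->6.5, |8|->11, |1|->1.5, |2|->3, |5|->6.5, |8|->11, |1|->1.5, |5|->6.5, |5|->6.5, |8|->11, |4|->4, |7|->9
Step 3: Attach original signs; sum ranks with positive sign and with negative sign.
W+ = 6.5 + 3 + 1.5 + 4 = 15
W- = 11 + 1.5 + 6.5 + 11 + 6.5 + 6.5 + 11 + 9 = 63
(Check: W+ + W- = 78 should equal n(n+1)/2 = 78.)
Step 4: Test statistic W = min(W+, W-) = 15.
Step 5: Ties in |d|, so use the tie-corrected normal approximation.
        E[W] = n(n+1)/4 = 12*13/4 = 39.
        Tie groups: |d|=1 (t=2), |d|=5 (t=4), |d|=8 (t=3); sum(t^3 - t) = 90.
        Var[W] = n(n+1)(2n+1)/24 - sum(t^3-t)/48 = 3900/24 - 90/48 = 160.625.
        z = (W - E[W]) / sqrt(Var[W]) = (15 - 39) / 12.6738 = -1.8937.
        Two-sided p = 2*Phi(z) = 0.058269.
Step 6: alpha = 0.05. fail to reject H0.

W+ = 15, W- = 63, W = min = 15, p = 0.058269, fail to reject H0.
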